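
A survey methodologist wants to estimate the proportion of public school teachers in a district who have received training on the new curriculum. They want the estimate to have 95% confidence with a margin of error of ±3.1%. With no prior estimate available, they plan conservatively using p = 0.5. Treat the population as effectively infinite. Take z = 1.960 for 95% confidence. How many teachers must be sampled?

1000

With p = 0.5, p(1−p) = 0.25.
n = z²·p(1−p)/E² = 1.960² × 0.2500 / 0.031² = 3.8416 × 0.2500 / 0.000961 ≈ 999.38.
Rounding up gives n = 1000.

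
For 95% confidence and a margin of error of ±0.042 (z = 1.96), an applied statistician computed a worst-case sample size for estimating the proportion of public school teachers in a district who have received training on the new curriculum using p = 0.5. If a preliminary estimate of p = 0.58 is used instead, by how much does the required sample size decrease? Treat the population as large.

14

Conservative (p = 0.5): n = 1.96² × 0.25 / 0.042² ≈ 544.44 → 545.
Using p = 0.58: p(1−p) = 0.2436, so n = 1.96² × 0.2436 / 0.042² ≈ 530.51 → 531.
Reduction: 545 − 531 = 14.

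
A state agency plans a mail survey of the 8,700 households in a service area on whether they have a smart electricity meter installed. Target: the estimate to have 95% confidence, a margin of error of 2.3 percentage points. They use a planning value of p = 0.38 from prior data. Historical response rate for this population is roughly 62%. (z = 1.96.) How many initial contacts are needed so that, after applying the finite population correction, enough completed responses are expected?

2307

Completed interviews needed (unadjusted): n₀ = 1.96² × 0.2356 / 0.023² ≈ 1710.93 → 1711.
FPC for N = 8,700: n = 1711 / (1 + 1710/8700) = 1711 / 1.1966 ≈ 1429.94 → 1430.
At a 62% response rate, contacts needed = 1430 / 0.62 ≈ 2306.45 → 2307.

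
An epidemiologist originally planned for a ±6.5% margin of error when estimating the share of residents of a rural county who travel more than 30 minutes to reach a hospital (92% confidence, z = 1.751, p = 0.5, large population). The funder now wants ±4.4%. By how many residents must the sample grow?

214

At ±6.5%: n = 1.751² × 0.2500 / 0.065² ≈ 181.42 → 182.
At ±4.4%: n = 1.751² × 0.2500 / 0.044² ≈ 395.92 → 396.
Additional respondents: 396 − 182 = 214.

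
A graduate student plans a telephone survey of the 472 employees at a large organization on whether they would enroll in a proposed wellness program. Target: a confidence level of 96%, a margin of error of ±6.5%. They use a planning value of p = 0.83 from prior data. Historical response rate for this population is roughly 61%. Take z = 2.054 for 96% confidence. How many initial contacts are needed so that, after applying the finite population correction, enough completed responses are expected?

179

Completed interviews needed (unadjusted): n₀ = 2.054² × 0.1411 / 0.065² ≈ 140.90 → 141.
FPC for N = 472: n = 141 / (1 + 140/472) = 141 / 1.2966 ≈ 108.75 → 109.
At a 61% response rate, contacts needed = 109 / 0.61 ≈ 178.69 → 179.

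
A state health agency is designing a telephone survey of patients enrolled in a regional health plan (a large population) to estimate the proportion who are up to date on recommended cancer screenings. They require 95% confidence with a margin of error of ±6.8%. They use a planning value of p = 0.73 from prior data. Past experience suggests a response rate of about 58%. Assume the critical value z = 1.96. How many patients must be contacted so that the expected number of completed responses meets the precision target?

Completed interviews needed: n₀ = 1.96² × 0.1971 / 0.068² ≈ 163.75 → 164.
At a 58% response rate, contacts needed = 164 / 0.58 ≈ 282.76 → 283.

283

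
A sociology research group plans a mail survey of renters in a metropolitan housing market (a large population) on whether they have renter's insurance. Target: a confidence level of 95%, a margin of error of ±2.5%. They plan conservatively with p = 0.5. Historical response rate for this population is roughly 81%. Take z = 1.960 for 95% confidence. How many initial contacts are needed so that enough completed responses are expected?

1898

Completed interviews needed: n₀ = 1.960² × 0.2500 / 0.025² ≈ 1536.64 → 1537.
At an 81% response rate, contacts needed = 1537 / 0.81 ≈ 1897.53 → 1898.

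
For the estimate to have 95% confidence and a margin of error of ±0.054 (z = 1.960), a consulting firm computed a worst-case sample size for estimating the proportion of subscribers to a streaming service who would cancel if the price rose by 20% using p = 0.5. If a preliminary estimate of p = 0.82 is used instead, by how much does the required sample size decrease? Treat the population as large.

Conservative (p = 0.5): n = 1.960² × 0.25 / 0.054² ≈ 329.36 → 330.
Using p = 0.82: p(1−p) = 0.1476, so n = 1.960² × 0.1476 / 0.054² ≈ 194.45 → 195.
Reduction: 330 − 195 = 135.

135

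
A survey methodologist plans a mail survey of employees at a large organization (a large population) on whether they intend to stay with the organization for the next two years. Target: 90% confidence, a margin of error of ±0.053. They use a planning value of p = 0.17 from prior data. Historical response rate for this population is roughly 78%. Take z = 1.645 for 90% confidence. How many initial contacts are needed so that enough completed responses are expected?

Completed interviews needed: n₀ = 1.645² × 0.1411 / 0.053² ≈ 135.93 → 136.
At a 78% response rate, contacts needed = 136 / 0.78 ≈ 174.36 → 175.

175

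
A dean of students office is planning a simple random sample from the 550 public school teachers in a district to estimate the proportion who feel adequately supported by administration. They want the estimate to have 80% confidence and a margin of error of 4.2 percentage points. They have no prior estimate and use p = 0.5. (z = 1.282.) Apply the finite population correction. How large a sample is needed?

164

Unadjusted: n₀ = 1.282² × 0.50 × 0.50 / 0.042² ≈ 232.93, so n₀ = 233.
Finite population correction with N = 550: n = n₀ / (1 + (n₀−1)/N) = 233 / (1 + 232/550) = 233 / 1.4218 ≈ 163.87.
Rounding up, n = 164.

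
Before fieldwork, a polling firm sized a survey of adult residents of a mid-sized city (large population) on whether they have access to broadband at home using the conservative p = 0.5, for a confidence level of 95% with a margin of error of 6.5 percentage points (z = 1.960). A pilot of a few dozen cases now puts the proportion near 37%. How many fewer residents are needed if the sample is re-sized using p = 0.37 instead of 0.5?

Conservative (p = 0.5): n = 1.960² × 0.25 / 0.065² ≈ 227.31 → 228.
Using p = 0.37: p(1−p) = 0.2331, so n = 1.960² × 0.2331 / 0.065² ≈ 211.95 → 212.
Reduction: 228 − 212 = 16.

16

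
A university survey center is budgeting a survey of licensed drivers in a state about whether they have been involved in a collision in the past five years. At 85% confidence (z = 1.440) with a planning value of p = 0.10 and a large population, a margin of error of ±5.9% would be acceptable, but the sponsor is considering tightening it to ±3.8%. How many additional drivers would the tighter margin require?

76

At ±5.9%: n = 1.440² × 0.0900 / 0.059² ≈ 53.61 → 54.
At ±3.8%: n = 1.440² × 0.0900 / 0.038² ≈ 129.24 → 130.
Additional respondents: 130 − 54 = 76.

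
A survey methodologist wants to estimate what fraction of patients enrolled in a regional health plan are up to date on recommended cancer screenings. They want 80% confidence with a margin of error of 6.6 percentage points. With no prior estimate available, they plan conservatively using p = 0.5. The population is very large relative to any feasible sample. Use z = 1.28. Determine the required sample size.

95

With p = 0.5, p(1−p) = 0.25.
n = z²·p(1−p)/E² = 1.28² × 0.2500 / 0.066² = 1.6384 × 0.2500 / 0.004356 ≈ 94.03.
Rounding up gives n = 95.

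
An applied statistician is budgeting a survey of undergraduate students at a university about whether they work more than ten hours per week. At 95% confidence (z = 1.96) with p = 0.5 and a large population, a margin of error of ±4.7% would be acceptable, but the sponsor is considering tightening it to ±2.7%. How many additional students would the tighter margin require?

883

At ±4.7%: n = 1.96² × 0.2500 / 0.047² ≈ 434.77 → 435.
At ±2.7%: n = 1.96² × 0.2500 / 0.027² ≈ 1317.42 → 1318.
Additional respondents: 1318 − 435 = 883.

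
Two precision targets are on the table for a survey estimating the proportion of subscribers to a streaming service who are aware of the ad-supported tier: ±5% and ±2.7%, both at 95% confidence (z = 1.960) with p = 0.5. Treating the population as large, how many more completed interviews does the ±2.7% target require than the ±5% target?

At ±5%: n = 1.960² × 0.2500 / 0.050² ≈ 384.16 → 385.
At ±2.7%: n = 1.960² × 0.2500 / 0.027² ≈ 1317.42 → 1318.
Additional respondents: 1318 − 385 = 933.

933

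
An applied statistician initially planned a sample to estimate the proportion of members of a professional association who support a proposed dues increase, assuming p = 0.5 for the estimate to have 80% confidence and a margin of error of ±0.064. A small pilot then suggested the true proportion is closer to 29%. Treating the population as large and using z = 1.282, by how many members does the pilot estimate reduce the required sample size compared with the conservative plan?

18

Conservative (p = 0.5): n = 1.282² × 0.25 / 0.064² ≈ 100.31 → 101.
Using p = 0.29: p(1−p) = 0.2059, so n = 1.282² × 0.2059 / 0.064² ≈ 82.62 → 83.
Reduction: 101 − 83 = 18.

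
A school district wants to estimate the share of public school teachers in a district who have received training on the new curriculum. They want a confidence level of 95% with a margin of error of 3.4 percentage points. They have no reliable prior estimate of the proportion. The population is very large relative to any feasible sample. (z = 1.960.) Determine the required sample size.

831

With no prior estimate, use p = 0.5, giving p(1−p) = 0.25.
n = z²·p(1−p)/E² = 1.960² × 0.2500 / 0.034² = 3.8416 × 0.2500 / 0.001156 ≈ 830.80.
Rounding up gives n = 831.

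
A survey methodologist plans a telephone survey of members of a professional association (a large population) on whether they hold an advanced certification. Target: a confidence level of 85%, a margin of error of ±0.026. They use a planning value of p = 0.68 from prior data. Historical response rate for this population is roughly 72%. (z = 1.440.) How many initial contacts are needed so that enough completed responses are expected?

928

Completed interviews needed: n₀ = 1.440² × 0.2176 / 0.026² ≈ 667.48 → 668.
At a 72% response rate, contacts needed = 668 / 0.72 ≈ 927.78 → 928.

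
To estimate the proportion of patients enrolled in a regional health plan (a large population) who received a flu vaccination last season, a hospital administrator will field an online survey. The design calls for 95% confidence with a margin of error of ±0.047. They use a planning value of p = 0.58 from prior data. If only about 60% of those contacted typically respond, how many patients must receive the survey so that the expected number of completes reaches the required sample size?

707

For 95% confidence, z = 1.96.
Completed interviews needed: n₀ = 1.96² × 0.2436 / 0.047² ≈ 423.64 → 424.
At a 60% response rate, contacts needed = 424 / 0.60 ≈ 706.67 → 707.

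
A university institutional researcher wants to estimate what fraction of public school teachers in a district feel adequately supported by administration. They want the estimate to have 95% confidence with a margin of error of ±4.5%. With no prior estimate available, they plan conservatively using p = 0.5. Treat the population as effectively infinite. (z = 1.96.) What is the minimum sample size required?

With p = 0.5, p(1−p) = 0.25.
n = z²·p(1−p)/E² = 1.96² × 0.2500 / 0.045² = 3.8416 × 0.2500 / 0.002025 ≈ 474.27.
Rounding up gives n = 475.

475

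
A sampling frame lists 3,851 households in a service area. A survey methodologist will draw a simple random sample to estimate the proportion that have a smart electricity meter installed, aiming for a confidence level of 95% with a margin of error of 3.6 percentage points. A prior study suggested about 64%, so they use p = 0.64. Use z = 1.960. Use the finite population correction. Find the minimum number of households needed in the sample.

581

Unadjusted: n₀ = 1.960² × 0.64 × 0.36 / 0.036² ≈ 682.95, so n₀ = 683.
Finite population correction with N = 3,851: n = n₀ / (1 + (n₀−1)/N) = 683 / (1 + 682/3851) = 683 / 1.1771 ≈ 580.24.
Rounding up, n = 581.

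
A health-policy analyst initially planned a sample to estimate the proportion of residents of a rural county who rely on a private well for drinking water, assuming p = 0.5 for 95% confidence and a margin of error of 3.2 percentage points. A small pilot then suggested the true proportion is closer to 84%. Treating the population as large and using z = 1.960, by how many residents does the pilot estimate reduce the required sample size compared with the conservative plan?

433

Conservative (p = 0.5): n = 1.960² × 0.25 / 0.032² ≈ 937.89 → 938.
Using p = 0.84: p(1−p) = 0.1344, so n = 1.960² × 0.1344 / 0.032² ≈ 504.21 → 505.
Reduction: 938 − 505 = 433.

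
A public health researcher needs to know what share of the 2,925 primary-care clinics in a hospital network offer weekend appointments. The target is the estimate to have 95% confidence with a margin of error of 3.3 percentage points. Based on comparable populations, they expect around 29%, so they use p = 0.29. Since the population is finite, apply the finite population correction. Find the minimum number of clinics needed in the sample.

583

For 95% confidence, z = 1.96.
Unadjusted: n₀ = 1.96² × 0.29 × 0.71 / 0.033² ≈ 726.34, so n₀ = 727.
Finite population correction with N = 2,925: n = n₀ / (1 + (n₀−1)/N) = 727 / (1 + 726/2925) = 727 / 1.2482 ≈ 582.44.
Rounding up, n = 583.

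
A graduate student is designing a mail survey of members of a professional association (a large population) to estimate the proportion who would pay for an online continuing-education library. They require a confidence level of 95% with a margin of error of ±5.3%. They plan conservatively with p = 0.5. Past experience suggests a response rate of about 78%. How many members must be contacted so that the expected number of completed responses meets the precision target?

For 95% confidence, z = 1.96.
Completed interviews needed: n₀ = 1.96² × 0.2500 / 0.053² ≈ 341.90 → 342.
At a 78% response rate, contacts needed = 342 / 0.78 ≈ 438.46 → 439.

439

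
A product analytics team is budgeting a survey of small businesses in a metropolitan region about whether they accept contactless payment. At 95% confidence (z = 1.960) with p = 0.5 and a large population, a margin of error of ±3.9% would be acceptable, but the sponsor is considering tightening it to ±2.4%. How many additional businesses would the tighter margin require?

1036

At ±3.9%: n = 1.960² × 0.2500 / 0.039² ≈ 631.43 → 632.
At ±2.4%: n = 1.960² × 0.2500 / 0.024² ≈ 1667.36 → 1668.
Additional respondents: 1668 − 632 = 1036.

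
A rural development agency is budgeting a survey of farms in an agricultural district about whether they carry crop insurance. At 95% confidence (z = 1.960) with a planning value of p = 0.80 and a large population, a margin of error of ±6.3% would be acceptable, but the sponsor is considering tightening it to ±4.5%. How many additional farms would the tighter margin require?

At ±6.3%: n = 1.960² × 0.1600 / 0.063² ≈ 154.86 → 155.
At ±4.5%: n = 1.960² × 0.1600 / 0.045² ≈ 303.53 → 304.
Additional respondents: 304 − 155 = 149.

149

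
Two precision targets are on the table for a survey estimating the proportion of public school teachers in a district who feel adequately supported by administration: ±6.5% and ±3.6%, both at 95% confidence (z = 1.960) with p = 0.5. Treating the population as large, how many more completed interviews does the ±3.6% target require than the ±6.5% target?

At ±6.5%: n = 1.960² × 0.2500 / 0.065² ≈ 227.31 → 228.
At ±3.6%: n = 1.960² × 0.2500 / 0.036² ≈ 741.05 → 742.
Additional respondents: 742 − 228 = 514.

514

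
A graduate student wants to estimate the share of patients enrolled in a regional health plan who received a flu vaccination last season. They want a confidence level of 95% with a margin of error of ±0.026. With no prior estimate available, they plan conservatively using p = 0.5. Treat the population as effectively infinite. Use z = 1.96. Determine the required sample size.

1421

With p = 0.5, p(1−p) = 0.25.
n = z²·p(1−p)/E² = 1.96² × 0.2500 / 0.026² = 3.8416 × 0.2500 / 0.000676 ≈ 1420.71.
Rounding up gives n = 1421.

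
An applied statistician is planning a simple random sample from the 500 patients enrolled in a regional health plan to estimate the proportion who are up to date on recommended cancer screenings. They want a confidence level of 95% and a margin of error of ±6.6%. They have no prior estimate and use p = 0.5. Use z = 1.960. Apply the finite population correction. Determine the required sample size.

Unadjusted: n₀ = 1.960² × 0.50 × 0.50 / 0.066² ≈ 220.48, so n₀ = 221.
Finite population correction with N = 500: n = n₀ / (1 + (n₀−1)/N) = 221 / (1 + 220/500) = 221 / 1.4400 ≈ 153.47.
Rounding up, n = 154.

154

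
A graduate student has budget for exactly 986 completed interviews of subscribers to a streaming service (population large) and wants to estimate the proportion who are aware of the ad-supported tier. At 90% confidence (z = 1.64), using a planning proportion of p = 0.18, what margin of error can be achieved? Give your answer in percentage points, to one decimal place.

SE(p̂) = √[p(1−p)/n] = √[0.1476/986] = 0.01224.
E = z × SE = 1.64 × 0.01224 = 0.02007, or 2.0 percentage points.

2.0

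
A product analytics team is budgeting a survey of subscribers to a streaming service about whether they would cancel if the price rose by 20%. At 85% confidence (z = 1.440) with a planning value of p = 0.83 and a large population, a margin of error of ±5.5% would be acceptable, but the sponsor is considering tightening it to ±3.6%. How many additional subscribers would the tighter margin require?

129

At ±5.5%: n = 1.440² × 0.1411 / 0.055² ≈ 96.72 → 97.
At ±3.6%: n = 1.440² × 0.1411 / 0.036² ≈ 225.76 → 226.
Additional respondents: 226 − 97 = 129.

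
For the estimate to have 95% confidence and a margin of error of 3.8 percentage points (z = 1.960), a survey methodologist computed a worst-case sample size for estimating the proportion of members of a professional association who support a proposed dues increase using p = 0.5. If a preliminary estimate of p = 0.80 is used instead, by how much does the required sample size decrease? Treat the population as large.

Conservative (p = 0.5): n = 1.960² × 0.25 / 0.038² ≈ 665.10 → 666.
Using p = 0.80: p(1−p) = 0.1600, so n = 1.960² × 0.1600 / 0.038² ≈ 425.66 → 426.
Reduction: 666 − 426 = 240.

240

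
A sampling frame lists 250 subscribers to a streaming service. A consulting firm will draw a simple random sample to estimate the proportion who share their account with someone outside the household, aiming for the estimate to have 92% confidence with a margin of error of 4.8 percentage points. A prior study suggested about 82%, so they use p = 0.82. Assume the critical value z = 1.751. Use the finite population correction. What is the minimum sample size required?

Unadjusted: n₀ = 1.751² × 0.82 × 0.18 / 0.048² ≈ 196.42, so n₀ = 197.
Finite population correction with N = 250: n = n₀ / (1 + (n₀−1)/N) = 197 / (1 + 196/250) = 197 / 1.7840 ≈ 110.43.
Rounding up, n = 111.

111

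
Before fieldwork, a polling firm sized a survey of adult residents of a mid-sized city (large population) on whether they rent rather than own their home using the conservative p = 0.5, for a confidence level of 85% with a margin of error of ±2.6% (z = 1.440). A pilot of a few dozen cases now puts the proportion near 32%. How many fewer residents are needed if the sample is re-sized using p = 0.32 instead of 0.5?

99

Conservative (p = 0.5): n = 1.440² × 0.25 / 0.026² ≈ 766.86 → 767.
Using p = 0.32: p(1−p) = 0.2176, so n = 1.440² × 0.2176 / 0.026² ≈ 667.48 → 668.
Reduction: 767 − 668 = 99.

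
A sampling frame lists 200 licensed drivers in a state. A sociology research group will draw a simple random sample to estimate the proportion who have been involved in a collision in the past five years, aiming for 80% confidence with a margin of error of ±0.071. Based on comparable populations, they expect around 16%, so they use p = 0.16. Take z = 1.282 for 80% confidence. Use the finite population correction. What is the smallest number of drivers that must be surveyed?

Unadjusted: n₀ = 1.282² × 0.16 × 0.84 / 0.071² ≈ 43.82, so n₀ = 44.
Finite population correction with N = 200: n = n₀ / (1 + (n₀−1)/N) = 44 / (1 + 43/200) = 44 / 1.2150 ≈ 36.21.
Rounding up, n = 37.

37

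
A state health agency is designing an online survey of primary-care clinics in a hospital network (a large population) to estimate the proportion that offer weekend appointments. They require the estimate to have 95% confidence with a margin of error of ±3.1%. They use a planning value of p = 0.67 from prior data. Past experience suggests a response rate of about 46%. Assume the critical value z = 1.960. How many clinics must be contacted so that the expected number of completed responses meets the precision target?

Completed interviews needed: n₀ = 1.960² × 0.2211 / 0.031² ≈ 883.85 → 884.
At a 46% response rate, contacts needed = 884 / 0.46 ≈ 1921.74 → 1922.

1922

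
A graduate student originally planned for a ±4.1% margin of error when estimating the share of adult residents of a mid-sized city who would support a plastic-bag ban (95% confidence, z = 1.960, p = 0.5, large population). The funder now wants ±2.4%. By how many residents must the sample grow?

At ±4.1%: n = 1.960² × 0.2500 / 0.041² ≈ 571.33 → 572.
At ±2.4%: n = 1.960² × 0.2500 / 0.024² ≈ 1667.36 → 1668.
Additional respondents: 1668 − 572 = 1096.

1096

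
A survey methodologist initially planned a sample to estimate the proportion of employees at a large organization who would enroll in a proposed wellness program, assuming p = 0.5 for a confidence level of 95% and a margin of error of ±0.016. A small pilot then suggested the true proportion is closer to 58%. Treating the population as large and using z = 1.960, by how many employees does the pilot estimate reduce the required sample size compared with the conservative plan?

96

Conservative (p = 0.5): n = 1.960² × 0.25 / 0.016² ≈ 3751.56 → 3752.
Using p = 0.58: p(1−p) = 0.2436, so n = 1.960² × 0.2436 / 0.016² ≈ 3655.52 → 3656.
Reduction: 3752 − 3656 = 96.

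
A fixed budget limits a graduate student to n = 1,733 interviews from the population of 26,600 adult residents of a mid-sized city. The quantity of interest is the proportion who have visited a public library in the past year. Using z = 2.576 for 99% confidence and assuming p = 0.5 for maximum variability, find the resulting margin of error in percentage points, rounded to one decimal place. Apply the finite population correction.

3.0

Finite-population factor: (N−n)/(N−1) = (26600−1733)/(26600−1) = 0.9349.
SE(p̂) = √[p(1−p)/n · (N−n)/(N−1)] = √[0.2500/1733 × 0.9349] = 0.01161.
E = z × SE = 2.576 × 0.01161 = 0.02992 ≈ 3.0 percentage points.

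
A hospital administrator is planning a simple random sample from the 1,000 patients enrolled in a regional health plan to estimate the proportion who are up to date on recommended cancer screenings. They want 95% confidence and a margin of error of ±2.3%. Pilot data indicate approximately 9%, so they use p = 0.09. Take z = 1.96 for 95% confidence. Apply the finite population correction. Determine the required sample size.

Unadjusted: n₀ = 1.96² × 0.09 × 0.91 / 0.023² ≈ 594.76, so n₀ = 595.
Finite population correction with N = 1,000: n = n₀ / (1 + (n₀−1)/N) = 595 / (1 + 594/1000) = 595 / 1.5940 ≈ 373.27.
Rounding up, n = 374.

374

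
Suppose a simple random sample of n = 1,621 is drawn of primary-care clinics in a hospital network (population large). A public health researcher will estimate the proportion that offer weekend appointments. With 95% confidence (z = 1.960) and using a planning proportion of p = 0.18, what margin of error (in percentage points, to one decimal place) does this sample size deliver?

1.9

SE(p̂) = √[p(1−p)/n] = √[0.1476/1621] = 0.00954.
E = z × SE = 1.960 × 0.00954 = 0.01870, or 1.9 percentage points.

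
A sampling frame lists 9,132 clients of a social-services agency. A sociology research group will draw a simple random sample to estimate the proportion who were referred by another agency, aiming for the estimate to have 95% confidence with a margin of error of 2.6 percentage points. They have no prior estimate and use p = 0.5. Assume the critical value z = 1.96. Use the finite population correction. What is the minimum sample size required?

1230

Unadjusted: n₀ = 1.96² × 0.50 × 0.50 / 0.026² ≈ 1420.71, so n₀ = 1421.
Finite population correction with N = 9,132: n = n₀ / (1 + (n₀−1)/N) = 1421 / (1 + 1420/9132) = 1421 / 1.1555 ≈ 1229.77.
Rounding up, n = 1230.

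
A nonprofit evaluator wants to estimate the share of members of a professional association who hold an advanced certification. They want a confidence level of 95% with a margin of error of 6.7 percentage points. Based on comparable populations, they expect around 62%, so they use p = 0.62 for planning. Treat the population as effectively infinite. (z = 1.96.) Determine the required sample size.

With p = 0.62, p(1−p) = 0.2356.
n = z²·p(1−p)/E² = 1.96² × 0.2356 / 0.067² = 3.8416 × 0.2356 / 0.004489 ≈ 201.62.
Rounding up gives n = 202.

202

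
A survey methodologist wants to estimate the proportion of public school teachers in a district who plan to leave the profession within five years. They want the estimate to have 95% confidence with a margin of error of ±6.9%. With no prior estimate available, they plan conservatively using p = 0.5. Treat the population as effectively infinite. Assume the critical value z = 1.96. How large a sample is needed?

202

With p = 0.5, p(1−p) = 0.25.
n = z²·p(1−p)/E² = 1.96² × 0.2500 / 0.069² = 3.8416 × 0.2500 / 0.004761 ≈ 201.72.
Rounding up gives n = 202.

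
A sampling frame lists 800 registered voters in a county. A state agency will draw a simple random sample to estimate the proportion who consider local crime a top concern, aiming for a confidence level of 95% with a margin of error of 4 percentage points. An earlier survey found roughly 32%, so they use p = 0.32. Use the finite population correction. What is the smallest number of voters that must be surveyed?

317

For 95% confidence, z = 1.960.
Unadjusted: n₀ = 1.960² × 0.32 × 0.68 / 0.040² ≈ 522.46, so n₀ = 523.
Finite population correction with N = 800: n = n₀ / (1 + (n₀−1)/N) = 523 / (1 + 522/800) = 523 / 1.6525 ≈ 316.49.
Rounding up, n = 317.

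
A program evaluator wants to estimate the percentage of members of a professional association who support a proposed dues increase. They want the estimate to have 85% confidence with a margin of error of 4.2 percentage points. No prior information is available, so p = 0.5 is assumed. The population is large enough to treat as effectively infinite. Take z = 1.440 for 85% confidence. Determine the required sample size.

294

With p = 0.5, p(1−p) = 0.25.
n = z²·p(1−p)/E² = 1.440² × 0.2500 / 0.042² = 2.0736 × 0.2500 / 0.001764 ≈ 293.88.
Rounding up gives n = 294.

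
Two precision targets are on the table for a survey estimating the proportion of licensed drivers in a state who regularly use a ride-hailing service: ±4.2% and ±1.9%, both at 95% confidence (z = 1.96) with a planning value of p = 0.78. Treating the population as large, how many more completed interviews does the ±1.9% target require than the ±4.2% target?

At ±4.2%: n = 1.96² × 0.1716 / 0.042² ≈ 373.71 → 374.
At ±1.9%: n = 1.96² × 0.1716 / 0.019² ≈ 1826.09 → 1827.
Additional respondents: 1827 − 374 = 1453.

1453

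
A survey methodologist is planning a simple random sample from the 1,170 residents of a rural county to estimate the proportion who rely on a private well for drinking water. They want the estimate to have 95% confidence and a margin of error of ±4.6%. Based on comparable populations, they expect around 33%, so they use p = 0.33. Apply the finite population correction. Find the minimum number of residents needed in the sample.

For 95% confidence, z = 1.96.
Unadjusted: n₀ = 1.96² × 0.33 × 0.67 / 0.046² ≈ 401.41, so n₀ = 402.
Finite population correction with N = 1,170: n = n₀ / (1 + (n₀−1)/N) = 402 / (1 + 401/1170) = 402 / 1.3427 ≈ 299.39.
Rounding up, n = 300.

300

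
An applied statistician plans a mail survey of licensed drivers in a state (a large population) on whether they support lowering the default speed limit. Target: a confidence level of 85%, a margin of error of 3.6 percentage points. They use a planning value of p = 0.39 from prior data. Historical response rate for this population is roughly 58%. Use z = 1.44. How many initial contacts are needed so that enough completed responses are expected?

Completed interviews needed: n₀ = 1.44² × 0.2379 / 0.036² ≈ 380.64 → 381.
At a 58% response rate, contacts needed = 381 / 0.58 ≈ 656.90 → 657.

657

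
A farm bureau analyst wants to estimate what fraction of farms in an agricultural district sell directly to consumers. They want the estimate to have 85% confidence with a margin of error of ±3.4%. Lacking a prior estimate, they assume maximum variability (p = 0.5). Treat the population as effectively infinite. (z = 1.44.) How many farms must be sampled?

With p = 0.5, p(1−p) = 0.25.
n = z²·p(1−p)/E² = 1.44² × 0.2500 / 0.034² = 2.0736 × 0.2500 / 0.001156 ≈ 448.44.
Rounding up gives n = 449.

449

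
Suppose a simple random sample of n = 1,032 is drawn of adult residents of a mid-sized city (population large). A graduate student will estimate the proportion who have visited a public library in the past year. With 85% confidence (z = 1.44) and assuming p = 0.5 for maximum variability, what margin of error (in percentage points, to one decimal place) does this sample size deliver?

SE(p̂) = √[p(1−p)/n] = √[0.2500/1032] = 0.01556.
E = z × SE = 1.44 × 0.01556 = 0.02241, or 2.2 percentage points.

2.2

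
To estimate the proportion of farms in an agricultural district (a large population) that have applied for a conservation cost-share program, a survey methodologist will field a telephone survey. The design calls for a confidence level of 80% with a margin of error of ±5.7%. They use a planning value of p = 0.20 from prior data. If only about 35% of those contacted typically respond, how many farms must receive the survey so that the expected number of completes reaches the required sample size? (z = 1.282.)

232

Completed interviews needed: n₀ = 1.282² × 0.1600 / 0.057² ≈ 80.94 → 81.
At a 35% response rate, contacts needed = 81 / 0.35 ≈ 231.43 → 232.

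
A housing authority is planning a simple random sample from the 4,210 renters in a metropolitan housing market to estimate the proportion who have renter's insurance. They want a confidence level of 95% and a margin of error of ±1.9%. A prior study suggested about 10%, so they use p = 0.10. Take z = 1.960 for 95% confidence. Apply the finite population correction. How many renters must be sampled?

Unadjusted: n₀ = 1.960² × 0.10 × 0.90 / 0.019² ≈ 957.74, so n₀ = 958.
Finite population correction with N = 4,210: n = n₀ / (1 + (n₀−1)/N) = 958 / (1 + 957/4210) = 958 / 1.2273 ≈ 780.57.
Rounding up, n = 781.

781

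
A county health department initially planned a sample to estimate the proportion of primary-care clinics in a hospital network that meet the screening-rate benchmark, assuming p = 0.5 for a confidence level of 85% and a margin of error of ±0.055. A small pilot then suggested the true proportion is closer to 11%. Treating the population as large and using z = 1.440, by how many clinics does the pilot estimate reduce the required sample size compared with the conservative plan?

104

Conservative (p = 0.5): n = 1.440² × 0.25 / 0.055² ≈ 171.37 → 172.
Using p = 0.11: p(1−p) = 0.0979, so n = 1.440² × 0.0979 / 0.055² ≈ 67.11 → 68.
Reduction: 172 − 68 = 104.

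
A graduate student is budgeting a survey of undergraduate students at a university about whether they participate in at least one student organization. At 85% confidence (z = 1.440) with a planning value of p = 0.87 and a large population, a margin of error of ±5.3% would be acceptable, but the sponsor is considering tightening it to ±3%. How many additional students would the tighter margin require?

At ±5.3%: n = 1.440² × 0.1131 / 0.053² ≈ 83.49 → 84.
At ±3%: n = 1.440² × 0.1131 / 0.030² ≈ 260.58 → 261.
Additional respondents: 261 − 84 = 177.

177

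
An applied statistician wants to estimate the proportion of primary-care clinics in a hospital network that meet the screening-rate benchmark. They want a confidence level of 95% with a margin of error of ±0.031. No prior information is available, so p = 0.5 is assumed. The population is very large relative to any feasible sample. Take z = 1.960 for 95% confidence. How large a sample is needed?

With p = 0.5, p(1−p) = 0.25.
n = z²·p(1−p)/E² = 1.960² × 0.2500 / 0.031² = 3.8416 × 0.2500 / 0.000961 ≈ 999.38.
Rounding up gives n = 1000.

1000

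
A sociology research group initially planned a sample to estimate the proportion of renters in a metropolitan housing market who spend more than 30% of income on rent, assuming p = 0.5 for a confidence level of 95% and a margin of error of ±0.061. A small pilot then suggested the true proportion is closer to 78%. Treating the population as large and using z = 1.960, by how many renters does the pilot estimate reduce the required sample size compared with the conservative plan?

Conservative (p = 0.5): n = 1.960² × 0.25 / 0.061² ≈ 258.10 → 259.
Using p = 0.78: p(1−p) = 0.1716, so n = 1.960² × 0.1716 / 0.061² ≈ 177.16 → 178.
Reduction: 259 − 178 = 81.

81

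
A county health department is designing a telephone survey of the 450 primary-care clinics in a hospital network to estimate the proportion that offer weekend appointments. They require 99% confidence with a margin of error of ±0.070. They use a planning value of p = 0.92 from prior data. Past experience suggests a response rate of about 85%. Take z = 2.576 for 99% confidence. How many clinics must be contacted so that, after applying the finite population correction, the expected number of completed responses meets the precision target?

97

Completed interviews needed (unadjusted): n₀ = 2.576² × 0.0736 / 0.070² ≈ 99.67 → 100.
FPC for N = 450: n = 100 / (1 + 99/450) = 100 / 1.2200 ≈ 81.97 → 82.
At an 85% response rate, contacts needed = 82 / 0.85 ≈ 96.47 → 97.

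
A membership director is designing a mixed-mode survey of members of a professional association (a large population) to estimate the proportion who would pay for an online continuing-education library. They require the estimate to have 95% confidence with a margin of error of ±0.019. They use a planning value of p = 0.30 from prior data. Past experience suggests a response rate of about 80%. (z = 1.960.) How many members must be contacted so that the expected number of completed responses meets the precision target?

Completed interviews needed: n₀ = 1.960² × 0.2100 / 0.019² ≈ 2234.73 → 2235.
At an 80% response rate, contacts needed = 2235 / 0.80 ≈ 2793.75 → 2794.

2794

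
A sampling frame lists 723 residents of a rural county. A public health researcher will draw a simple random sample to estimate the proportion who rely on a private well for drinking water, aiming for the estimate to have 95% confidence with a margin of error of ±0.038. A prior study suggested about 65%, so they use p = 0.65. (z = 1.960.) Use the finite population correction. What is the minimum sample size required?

Unadjusted: n₀ = 1.960² × 0.65 × 0.35 / 0.038² ≈ 605.24, so n₀ = 606.
Finite population correction with N = 723: n = n₀ / (1 + (n₀−1)/N) = 606 / (1 + 605/723) = 606 / 1.8368 ≈ 329.92.
Rounding up, n = 330.

330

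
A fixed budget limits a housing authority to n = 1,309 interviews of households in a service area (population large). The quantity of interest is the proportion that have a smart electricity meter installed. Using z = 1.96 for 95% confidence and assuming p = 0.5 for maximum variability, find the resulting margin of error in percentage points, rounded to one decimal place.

SE(p̂) = √[p(1−p)/n] = √[0.2500/1309] = 0.01382.
E = z × SE = 1.96 × 0.01382 = 0.02709, or 2.7 percentage points.

2.7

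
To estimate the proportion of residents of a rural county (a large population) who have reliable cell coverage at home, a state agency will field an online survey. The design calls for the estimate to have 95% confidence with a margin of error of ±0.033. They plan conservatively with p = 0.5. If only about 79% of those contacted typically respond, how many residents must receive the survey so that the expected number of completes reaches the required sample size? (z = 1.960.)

Completed interviews needed: n₀ = 1.960² × 0.2500 / 0.033² ≈ 881.91 → 882.
At a 79% response rate, contacts needed = 882 / 0.79 ≈ 1116.46 → 1117.

1117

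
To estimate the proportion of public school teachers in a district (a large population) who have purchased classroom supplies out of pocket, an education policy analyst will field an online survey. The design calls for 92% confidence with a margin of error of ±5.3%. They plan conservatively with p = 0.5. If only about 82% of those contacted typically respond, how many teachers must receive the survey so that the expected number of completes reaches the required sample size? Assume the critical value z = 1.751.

333

Completed interviews needed: n₀ = 1.751² × 0.2500 / 0.053² ≈ 272.87 → 273.
At an 82% response rate, contacts needed = 273 / 0.82 ≈ 332.93 → 333.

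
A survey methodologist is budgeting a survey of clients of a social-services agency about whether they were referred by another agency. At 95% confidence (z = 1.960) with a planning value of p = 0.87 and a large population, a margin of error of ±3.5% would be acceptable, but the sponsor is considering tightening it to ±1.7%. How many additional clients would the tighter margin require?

1149

At ±3.5%: n = 1.960² × 0.1131 / 0.035² ≈ 354.68 → 355.
At ±1.7%: n = 1.960² × 0.1131 / 0.017² ≈ 1503.41 → 1504.
Additional respondents: 1504 − 355 = 1149.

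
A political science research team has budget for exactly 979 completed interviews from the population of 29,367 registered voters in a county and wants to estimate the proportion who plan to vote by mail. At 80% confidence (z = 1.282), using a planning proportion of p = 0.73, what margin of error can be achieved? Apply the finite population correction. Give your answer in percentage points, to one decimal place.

1.8

Finite-population factor: (N−n)/(N−1) = (29367−979)/(29367−1) = 0.9667.
SE(p̂) = √[p(1−p)/n · (N−n)/(N−1)] = √[0.1971/979 × 0.9667] = 0.01395.
E = z × SE = 1.282 × 0.01395 = 0.01788 ≈ 1.8 percentage points.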